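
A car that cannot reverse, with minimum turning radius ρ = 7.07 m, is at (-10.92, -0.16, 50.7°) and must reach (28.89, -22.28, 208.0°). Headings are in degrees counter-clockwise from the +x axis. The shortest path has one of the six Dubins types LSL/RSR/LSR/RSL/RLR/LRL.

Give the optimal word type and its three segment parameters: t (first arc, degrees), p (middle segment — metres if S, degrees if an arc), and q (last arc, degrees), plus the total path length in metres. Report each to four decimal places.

Let ψ = atan2(Δy, Δx) = atan2(-22.12, 39.81) = -29.0583° be the start→goal bearing.
Normalize: d = |goal − start| / ρ = 45.542623/7.07 = 6.441672, α = (θ_start − ψ) mod 360° = 79.7583° = 1.392044 rad, β = (θ_goal − ψ) mod 360° = 237.0583° = 4.137447 rad.
Common terms: sin α = 0.984066, cos α = 0.177802, sin β = -0.839224, cos β = -0.543786, cos(α−β) = -0.922538, d² = 41.495142. Work in radians in the unit-radius frame; every candidate has L = ρ·(t + p + q).
LSL: p² = 2 + d² − 2cos(α−β) + 2d(sin α − sin β) = 68.830296; p = √p² = 8.296403; φ = atan2(cos β − cos α, d + sin α − sin β) = -0.087086 rad; t = (φ − α) mod 2π = 4.804055 rad, q = (β − φ) mod 2π = 4.224533 rad → L = 7.07·(4.804055 + 8.296403 + 4.224533) = 7.07·17.324991 = 122.487685 m
RSR: p² = 2 + d² − 2cos(α−β) + 2d(sin β − sin α) = 21.850139; p = √p² = 4.674413; φ = atan2(cos α − cos β, d − sin α + sin β) = 0.154989 rad; t = (α − φ) mod 2π = 1.237055 rad, q = (φ − β) mod 2π = 2.300727 rad → L = 7.07·(1.237055 + 4.674413 + 2.300727) = 7.07·8.212196 = 58.060223 m
LSR: p² = d² − 2 + 2cos(α−β) + 2d(sin α + sin β) = 39.516119; p = √p² = 6.286185; φ = atan2(−cos α − cos β, d + sin α + sin β) − atan2(−2, p) = 0.363540 rad; t = (φ − α) mod 2π = 5.254681 rad, q = (φ − β) mod 2π = 2.509278 rad → L = 7.07·(5.254681 + 6.286185 + 2.509278) = 7.07·14.050143 = 99.334512 m
RSL: p² = d² − 2 + 2cos(α−β) − 2d(sin α + sin β) = 35.784012; p = √p² = 5.981974; φ = atan2(cos α + cos β, d − sin α − sin β) − atan2(2, p) = -0.380711 rad; t = (α − φ) mod 2π = 1.772755 rad, q = (β − φ) mod 2π = 4.518158 rad → L = 7.07·(1.772755 + 5.981974 + 4.518158) = 7.07·12.272888 = 86.769315 m
RLR: c = (6 − d² + 2cos(α−β) + 2d(sin α − sin β))/8 = -1.731267, |c| > 1 → infeasible
LRL: c = (6 − d² + 2cos(α−β) − 2d(sin α − sin β))/8 = -7.603787, |c| > 1 → infeasible
Shortest: RSR with L = 58.060223 m ≈ 58.0602 m
Convert RSR to answer units (arcs ×180/π): t = 1.237055·180/π = 70.8780°, p = ρ·p = 7.07·4.674413 = 33.0481 m, q = 2.300727·180/π = 131.8220°, L = 58.0602 m.

RSR: t = 70.8780°, p = 33.0481 m, q = 131.8220°, L = 58.0602 m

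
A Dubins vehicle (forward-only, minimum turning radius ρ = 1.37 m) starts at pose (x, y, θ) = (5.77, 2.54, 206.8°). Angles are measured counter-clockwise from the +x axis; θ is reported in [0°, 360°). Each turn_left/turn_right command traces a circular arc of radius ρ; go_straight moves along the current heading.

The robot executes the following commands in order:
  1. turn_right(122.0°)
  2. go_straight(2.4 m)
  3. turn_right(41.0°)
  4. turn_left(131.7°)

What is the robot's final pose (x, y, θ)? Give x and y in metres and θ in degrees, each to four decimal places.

(3.5808, 9.4964, 175.5000°)

set_pose: (x, y, θ) = (5.7700, 2.5400, 206.8000°), ρ = 1.37
turn_right(122.0°): centre at ρ to the right, rotate −122.0° → (3.7879, 3.8870, 84.8000°)
go_straight(2.4): x += 2.4·cos θ, y += 2.4·sin θ → (4.0055, 6.2771, 84.8000°)
turn_right(41.0°): centre at ρ to the right, rotate −41.0° → (4.4216, 7.1418, 43.8000°)
turn_left(131.7°): centre at ρ to the left, rotate +131.7° → (3.5808, 9.4964, 175.5000°)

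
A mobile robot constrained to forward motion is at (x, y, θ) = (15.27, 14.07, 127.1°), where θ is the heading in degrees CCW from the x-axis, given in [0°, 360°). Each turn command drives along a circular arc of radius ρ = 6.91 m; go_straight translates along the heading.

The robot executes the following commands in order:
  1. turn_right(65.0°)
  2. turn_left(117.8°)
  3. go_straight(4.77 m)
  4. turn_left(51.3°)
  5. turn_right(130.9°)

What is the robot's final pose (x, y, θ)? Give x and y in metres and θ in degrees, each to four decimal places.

set_pose: (x, y, θ) = (15.2700, 14.0700, 127.1000°), ρ = 6.91
turn_right(65.0°): centre at ρ to the right, rotate −65.0° → (14.6745, 21.4716, 62.1000°)
turn_left(117.8°): centre at ρ to the left, rotate +117.8° → (8.5797, 31.6149, 179.9000°)
go_straight(4.77): x += 4.77·cos θ, y += 4.77·sin θ → (3.8097, 31.6233, 179.9000°)
turn_left(51.3°): centre at ρ to the left, rotate +51.3° → (-1.5876, 29.0431, 231.2000°)
turn_right(130.9°): centre at ρ to the right, rotate −130.9° → (-13.7714, 32.1374, 100.3000°)

(-13.7714, 32.1374, 100.3000°)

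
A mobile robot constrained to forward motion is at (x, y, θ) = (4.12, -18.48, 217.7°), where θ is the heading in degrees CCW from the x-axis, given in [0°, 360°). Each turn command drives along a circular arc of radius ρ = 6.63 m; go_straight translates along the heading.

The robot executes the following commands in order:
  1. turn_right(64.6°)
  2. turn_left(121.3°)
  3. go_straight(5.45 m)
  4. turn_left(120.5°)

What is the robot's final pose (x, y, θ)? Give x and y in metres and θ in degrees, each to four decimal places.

(-1.7223, -35.9310, 34.9000°)

set_pose: (x, y, θ) = (4.1200, -18.4800, 217.7000°), ρ = 6.63
turn_right(64.6°): centre at ρ to the right, rotate −64.6° → (-2.9341, -19.1468, 153.1000°)
turn_left(121.3°): centre at ρ to the left, rotate +121.3° → (-12.5442, -25.5681, 274.4000°)
go_straight(5.45): x += 5.45·cos θ, y += 5.45·sin θ → (-12.1260, -31.0020, 274.4000°)
turn_left(120.5°): centre at ρ to the left, rotate +120.5° → (-1.7223, -35.9310, 394.9000° ≡ 34.9000°)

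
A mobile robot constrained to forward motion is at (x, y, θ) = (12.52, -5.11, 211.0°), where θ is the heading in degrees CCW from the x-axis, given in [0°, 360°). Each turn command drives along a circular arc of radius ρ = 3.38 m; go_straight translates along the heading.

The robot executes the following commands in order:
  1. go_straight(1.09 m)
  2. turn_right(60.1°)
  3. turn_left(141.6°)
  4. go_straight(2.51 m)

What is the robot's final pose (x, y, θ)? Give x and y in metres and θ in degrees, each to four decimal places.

set_pose: (x, y, θ) = (12.5200, -5.1100, 211.0000°), ρ = 3.38
go_straight(1.09): x += 1.09·cos θ, y += 1.09·sin θ → (11.5857, -5.6714, 211.0000°)
turn_right(60.1°): centre at ρ to the right, rotate −60.1° → (8.2010, -5.7275, 150.9000°)
turn_left(141.6°): centre at ρ to the left, rotate +141.6° → (3.4345, -9.9743, 292.5000°)
go_straight(2.51): x += 2.51·cos θ, y += 2.51·sin θ → (4.3951, -12.2933, 292.5000°)

(4.3951, -12.2933, 292.5000°)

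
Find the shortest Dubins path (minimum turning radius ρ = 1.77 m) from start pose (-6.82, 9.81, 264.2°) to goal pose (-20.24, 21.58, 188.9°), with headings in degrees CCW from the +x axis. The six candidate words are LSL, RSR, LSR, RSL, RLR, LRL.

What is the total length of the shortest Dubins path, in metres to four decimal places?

20.8677 m

Let ψ = atan2(Δy, Δx) = atan2(11.77, -13.42) = 138.7476° be the start→goal bearing.
Normalize: d = |goal − start| / ρ = 17.850190/1.77 = 10.084853, α = (θ_start − ψ) mod 360° = 125.4524° = 2.189557 rad, β = (θ_goal − ψ) mod 360° = 50.1524° = 0.875324 rad.
Common terms: sin α = 0.814598, cos α = -0.580026, sin β = 0.767751, cos β = 0.640748, cos(α−β) = 0.253758, d² = 101.704268. Work in radians in the unit-radius frame; every candidate has L = ρ·(t + p + q).
LSL: p² = 2 + d² − 2cos(α−β) + 2d(sin α − sin β) = 104.141645; p = √p² = 10.204981; φ = atan2(cos β − cos α, d + sin α − sin β) = 0.119912 rad; t = (φ − α) mod 2π = 4.213541 rad, q = (β − φ) mod 2π = 0.755411 rad → L = 1.77·(4.213541 + 10.204981 + 0.755411) = 1.77·15.173934 = 26.857863 m
RSR: p² = 2 + d² − 2cos(α−β) + 2d(sin β − sin α) = 102.251858; p = √p² = 10.111966; φ = atan2(cos α − cos β, d − sin α + sin β) = -0.121021 rad; t = (α − φ) mod 2π = 2.310578 rad, q = (φ − β) mod 2π = 5.286841 rad → L = 1.77·(2.310578 + 10.111966 + 5.286841) = 1.77·17.709384 = 31.345610 m
LSR: p² = d² − 2 + 2cos(α−β) + 2d(sin α + sin β) = 132.127301; p = √p² = 11.494664; φ = atan2(−cos α − cos β, d + sin α + sin β) − atan2(−2, p) = 0.167065 rad; t = (φ − α) mod 2π = 4.260693 rad, q = (φ − β) mod 2π = 5.574926 rad → L = 1.77·(4.260693 + 11.494664 + 5.574926) = 1.77·21.330284 = 37.754602 m
RSL: p² = d² − 2 + 2cos(α−β) − 2d(sin α + sin β) = 68.296266; p = √p² = 8.264156; φ = atan2(cos α + cos β, d − sin α − sin β) − atan2(2, p) = -0.230302 rad; t = (α − φ) mod 2π = 2.419859 rad, q = (β − φ) mod 2π = 1.105626 rad → L = 1.77·(2.419859 + 8.264156 + 1.105626) = 1.77·11.789640 = 20.867663 m
RLR: c = (6 − d² + 2cos(α−β) + 2d(sin α − sin β))/8 = -11.781482, |c| > 1 → infeasible
LRL: c = (6 − d² + 2cos(α−β) − 2d(sin α − sin β))/8 = -12.017706, |c| > 1 → infeasible
Shortest: RSL with L = 20.867663 m ≈ 20.8677 m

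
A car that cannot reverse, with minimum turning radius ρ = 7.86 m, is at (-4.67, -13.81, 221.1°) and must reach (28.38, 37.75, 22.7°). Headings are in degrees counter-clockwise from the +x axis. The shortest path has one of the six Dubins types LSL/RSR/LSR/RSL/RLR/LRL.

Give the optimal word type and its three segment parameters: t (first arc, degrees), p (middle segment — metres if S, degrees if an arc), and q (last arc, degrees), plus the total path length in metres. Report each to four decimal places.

RSR: t = 178.1599°, p = 56.3476 m, q = 20.2401°, L = 83.5647 m

Let ψ = atan2(Δy, Δx) = atan2(51.56, 33.05) = 57.3401° be the start→goal bearing.
Normalize: d = |goal − start| / ρ = 61.243254/7.86 = 7.791763, α = (θ_start − ψ) mod 360° = 163.7599° = 2.858149 rad, β = (θ_goal − ψ) mod 360° = 325.3599° = 5.678602 rad.
Common terms: sin α = 0.279663, cos α = -0.960098, sin β = -0.568420, cos β = 0.822739, cos(α−β) = -0.948876, d² = 60.711563. Work in radians in the unit-radius frame; every candidate has L = ρ·(t + p + q).
LSL: p² = 2 + d² − 2cos(α−β) + 2d(sin α − sin β) = 77.825434; p = √p² = 8.821872; φ = atan2(cos β − cos α, d + sin α − sin β) = 0.203494 rad; t = (φ − α) mod 2π = 3.628530 rad, q = (β − φ) mod 2π = 5.475107 rad → L = 7.86·(3.628530 + 8.821872 + 5.475107) = 7.86·17.925510 = 140.894507 m
RSR: p² = 2 + d² − 2cos(α−β) + 2d(sin β − sin α) = 51.393197; p = √p² = 7.168905; φ = atan2(cos α − cos β, d − sin α + sin β) = -0.251328 rad; t = (α − φ) mod 2π = 3.109477 rad, q = (φ − β) mod 2π = 0.353256 rad → L = 7.86·(3.109477 + 7.168905 + 0.353256) = 7.86·10.631638 = 83.564675 m
LSR: p² = d² − 2 + 2cos(α−β) + 2d(sin α + sin β) = 52.313966; p = √p² = 7.232839; φ = atan2(−cos α − cos β, d + sin α + sin β) − atan2(−2, p) = 0.288081 rad; t = (φ − α) mod 2π = 3.713117 rad, q = (φ − β) mod 2π = 0.892665 rad → L = 7.86·(3.713117 + 7.232839 + 0.892665) = 7.86·11.838621 = 93.051558 m
RSL: p² = d² − 2 + 2cos(α−β) − 2d(sin α + sin β) = 61.313657; p = √p² = 7.830304; φ = atan2(cos α + cos β, d − sin α − sin β) − atan2(2, p) = -0.267069 rad; t = (α − φ) mod 2π = 3.125218 rad, q = (β − φ) mod 2π = 5.945670 rad → L = 7.86·(3.125218 + 7.830304 + 5.945670) = 7.86·16.901192 = 132.843368 m
RLR: c = (6 − d² + 2cos(α−β) + 2d(sin α − sin β))/8 = -5.424150, |c| > 1 → infeasible
LRL: c = (6 − d² + 2cos(α−β) − 2d(sin α − sin β))/8 = -8.728179, |c| > 1 → infeasible
Shortest: RSR with L = 83.564675 m ≈ 83.5647 m
Convert RSR to answer units (arcs ×180/π): t = 3.109477·180/π = 178.1599°, p = ρ·p = 7.86·7.168905 = 56.3476 m, q = 0.353256·180/π = 20.2401°, L = 83.5647 m.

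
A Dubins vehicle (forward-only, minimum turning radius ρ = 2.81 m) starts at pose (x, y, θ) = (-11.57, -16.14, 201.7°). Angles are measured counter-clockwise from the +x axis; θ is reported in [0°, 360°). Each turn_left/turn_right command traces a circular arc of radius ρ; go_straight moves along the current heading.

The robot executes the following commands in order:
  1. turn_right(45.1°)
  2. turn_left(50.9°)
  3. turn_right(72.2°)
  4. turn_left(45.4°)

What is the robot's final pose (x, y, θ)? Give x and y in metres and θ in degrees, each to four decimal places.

(-21.4234, -14.8868, 180.7000°)

set_pose: (x, y, θ) = (-11.5700, -16.1400, 201.7000°), ρ = 2.81
turn_right(45.1°): centre at ρ to the right, rotate −45.1° → (-13.7250, -16.1080, 156.6000°)
turn_left(50.9°): centre at ρ to the left, rotate +50.9° → (-16.1385, -16.1944, 207.5000°)
turn_right(72.2°): centre at ρ to the right, rotate −72.2° → (-19.4125, -15.6993, 135.3000°)
turn_left(45.4°): centre at ρ to the left, rotate +45.4° → (-21.4234, -14.8868, 180.7000°)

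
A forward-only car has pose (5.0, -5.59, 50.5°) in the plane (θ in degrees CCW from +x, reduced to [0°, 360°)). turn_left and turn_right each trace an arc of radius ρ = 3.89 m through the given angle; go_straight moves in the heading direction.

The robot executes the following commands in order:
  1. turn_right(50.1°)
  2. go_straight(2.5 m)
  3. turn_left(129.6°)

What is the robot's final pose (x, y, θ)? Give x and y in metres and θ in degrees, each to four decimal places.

set_pose: (x, y, θ) = (5.0000, -5.5900, 50.5000°), ρ = 3.89
turn_right(50.1°): centre at ρ to the right, rotate −50.1° → (7.9745, -4.1744, 0.4000°)
go_straight(2.5): x += 2.5·cos θ, y += 2.5·sin θ → (10.4744, -4.1570, 0.4000°)
turn_left(129.6°): centre at ρ to the left, rotate +129.6° → (13.4272, 2.2334, 130.0000°)

(13.4272, 2.2334, 130.0000°)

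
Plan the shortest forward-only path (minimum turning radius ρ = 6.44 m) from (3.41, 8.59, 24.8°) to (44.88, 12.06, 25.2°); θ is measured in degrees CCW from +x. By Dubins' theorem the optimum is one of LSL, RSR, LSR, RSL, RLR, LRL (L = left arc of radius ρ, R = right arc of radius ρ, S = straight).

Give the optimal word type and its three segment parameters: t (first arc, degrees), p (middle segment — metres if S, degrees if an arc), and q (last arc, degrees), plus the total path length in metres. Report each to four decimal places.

Let ψ = atan2(Δy, Δx) = atan2(3.47, 41.47) = 4.7831° be the start→goal bearing.
Normalize: d = |goal − start| / ρ = 41.614923/6.44 = 6.461945, α = (θ_start − ψ) mod 360° = 20.0169° = 0.349361 rad, β = (θ_goal − ψ) mod 360° = 20.4169° = 0.356342 rad.
Common terms: sin α = 0.342298, cos α = 0.939592, sin β = 0.348849, cos β = 0.937179, cos(α−β) = 0.999976, d² = 41.756727. Work in radians in the unit-radius frame; every candidate has L = ρ·(t + p + q).
LSL: p² = 2 + d² − 2cos(α−β) + 2d(sin α − sin β) = 41.672109; p = √p² = 6.455394; φ = atan2(cos β − cos α, d + sin α − sin β) = -0.000374 rad; t = (φ − α) mod 2π = 5.933450 rad, q = (β − φ) mod 2π = 0.356716 rad → L = 6.44·(5.933450 + 6.455394 + 0.356716) = 6.44·12.745560 = 82.081409 m
RSR: p² = 2 + d² − 2cos(α−β) + 2d(sin β − sin α) = 41.841443; p = √p² = 6.468496; φ = atan2(cos α − cos β, d − sin α + sin β) = 0.000373 rad; t = (α − φ) mod 2π = 0.348988 rad, q = (φ − β) mod 2π = 5.927216 rad → L = 6.44·(0.348988 + 6.468496 + 5.927216) = 6.44·12.744700 = 82.075869 m
LSR: p² = d² − 2 + 2cos(α−β) + 2d(sin α + sin β) = 50.688979; p = √p² = 7.119619; φ = atan2(−cos α − cos β, d + sin α + sin β) − atan2(−2, p) = 0.017267 rad; t = (φ − α) mod 2π = 5.951092 rad, q = (φ − β) mod 2π = 5.944110 rad → L = 6.44·(5.951092 + 7.119619 + 5.944110) = 6.44·19.014821 = 122.455448 m
RSL: p² = d² − 2 + 2cos(α−β) − 2d(sin α + sin β) = 32.824378; p = √p² = 5.729256; φ = atan2(cos α + cos β, d − sin α − sin β) − atan2(2, p) = -0.021430 rad; t = (α − φ) mod 2π = 0.370791 rad, q = (β − φ) mod 2π = 0.377773 rad → L = 6.44·(0.370791 + 5.729256 + 0.377773) = 6.44·6.477821 = 41.717164 m
RLR: c = (6 − d² + 2cos(α−β) + 2d(sin α − sin β))/8 = -4.230180, |c| > 1 → infeasible
LRL: c = (6 − d² + 2cos(α−β) − 2d(sin α − sin β))/8 = -4.209014, |c| > 1 → infeasible
Shortest: RSL with L = 41.717164 m ≈ 41.7172 m
Convert RSL to answer units (arcs ×180/π): t = 0.370791·180/π = 21.2448°, p = ρ·p = 6.44·5.729256 = 36.8964 m, q = 0.377773·180/π = 21.6448°, L = 41.7172 m.

RSL: t = 21.2448°, p = 36.8964 m, q = 21.6448°, L = 41.7172 m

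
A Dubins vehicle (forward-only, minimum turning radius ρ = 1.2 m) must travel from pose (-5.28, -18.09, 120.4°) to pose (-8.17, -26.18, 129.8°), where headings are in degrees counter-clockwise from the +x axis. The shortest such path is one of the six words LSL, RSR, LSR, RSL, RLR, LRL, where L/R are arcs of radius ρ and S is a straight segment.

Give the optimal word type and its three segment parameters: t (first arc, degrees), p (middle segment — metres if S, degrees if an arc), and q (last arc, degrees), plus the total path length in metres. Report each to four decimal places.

LSR: t = 162.4228°, p = 6.3401 m, q = 153.0228°, L = 12.9468 m

Let ψ = atan2(Δy, Δx) = atan2(-8.09, -2.89) = -109.6583° be the start→goal bearing.
Normalize: d = |goal − start| / ρ = 8.590704/1.2 = 7.158920, α = (θ_start − ψ) mod 360° = 230.0583° = 4.015275 rad, β = (θ_goal − ψ) mod 360° = 239.4583° = 4.179336 rad.
Common terms: sin α = -0.766698, cos α = -0.642008, sin β = -0.861260, cos β = -0.508165, cos(α−β) = 0.986572, d² = 51.250139. Work in radians in the unit-radius frame; every candidate has L = ρ·(t + p + q).
LSL: p² = 2 + d² − 2cos(α−β) + 2d(sin α − sin β) = 52.630910; p = √p² = 7.254716; φ = atan2(cos β − cos α, d + sin α − sin β) = 0.018450 rad; t = (φ − α) mod 2π = 2.286360 rad, q = (β − φ) mod 2π = 4.160886 rad → L = 1.2·(2.286360 + 7.254716 + 4.160886) = 1.2·13.701963 = 16.442355 m
RSR: p² = 2 + d² − 2cos(α−β) + 2d(sin β − sin α) = 49.923079; p = √p² = 7.065627; φ = atan2(cos α − cos β, d − sin α + sin β) = -0.018944 rad; t = (α − φ) mod 2π = 4.034219 rad, q = (φ − β) mod 2π = 2.084905 rad → L = 1.2·(4.034219 + 7.065627 + 2.084905) = 1.2·13.184751 = 15.821701 m
LSR: p² = d² − 2 + 2cos(α−β) + 2d(sin α + sin β) = 27.914442; p = √p² = 5.283412; φ = atan2(−cos α − cos β, d + sin α + sin β) − atan2(−2, p) = 0.566903 rad; t = (φ − α) mod 2π = 2.834813 rad, q = (φ − β) mod 2π = 2.670752 rad → L = 1.2·(2.834813 + 5.283412 + 2.670752) = 1.2·10.788978 = 12.946773 m
RSL: p² = d² − 2 + 2cos(α−β) − 2d(sin α + sin β) = 74.532124; p = √p² = 8.633199; φ = atan2(cos α + cos β, d − sin α − sin β) − atan2(2, p) = -0.357805 rad; t = (α − φ) mod 2π = 4.373080 rad, q = (β − φ) mod 2π = 4.537141 rad → L = 1.2·(4.373080 + 8.633199 + 4.537141) = 1.2·17.543419 = 21.052103 m
RLR: c = (6 − d² + 2cos(α−β) + 2d(sin α − sin β))/8 = -5.240385, |c| > 1 → infeasible
LRL: c = (6 − d² + 2cos(α−β) − 2d(sin α − sin β))/8 = -5.578864, |c| > 1 → infeasible
Shortest: LSR with L = 12.946773 m ≈ 12.9468 m
Convert LSR to answer units (arcs ×180/π): t = 2.834813·180/π = 162.4228°, p = ρ·p = 1.2·5.283412 = 6.3401 m, q = 2.670752·180/π = 153.0228°, L = 12.9468 m.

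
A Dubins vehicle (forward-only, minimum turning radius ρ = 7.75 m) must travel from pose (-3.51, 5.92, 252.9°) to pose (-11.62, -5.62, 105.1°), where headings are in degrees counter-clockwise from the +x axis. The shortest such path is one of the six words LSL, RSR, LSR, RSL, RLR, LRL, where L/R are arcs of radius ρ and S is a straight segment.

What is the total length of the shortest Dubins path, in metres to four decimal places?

Let ψ = atan2(Δy, Δx) = atan2(-11.54, -8.11) = -125.0985° be the start→goal bearing.
Normalize: d = |goal − start| / ρ = 14.104740/7.75 = 1.819966, α = (θ_start − ψ) mod 360° = 17.9985° = 0.314133 rad, β = (θ_goal − ψ) mod 360° = 230.1985° = 4.017722 rad.
Common terms: sin α = 0.308992, cos α = 0.951065, sin β = -0.768267, cos β = -0.640130, cos(α−β) = -0.846193, d² = 3.312278. Work in radians in the unit-radius frame; every candidate has L = ρ·(t + p + q).
LSL: p² = 2 + d² − 2cos(α−β) + 2d(sin α − sin β) = 10.925816; p = √p² = 3.305422; φ = atan2(cos β − cos α, d + sin α − sin β) = -0.502239 rad; t = (φ − α) mod 2π = 5.466813 rad, q = (β − φ) mod 2π = 4.519961 rad → L = 7.75·(5.466813 + 3.305422 + 4.519961) = 7.75·13.292196 = 103.014520 m
RSR: p² = 2 + d² − 2cos(α−β) + 2d(sin β − sin α) = 3.083513; p = √p² = 1.755993; φ = atan2(cos α − cos β, d − sin α + sin β) = 1.134092 rad; t = (α − φ) mod 2π = 5.463227 rad, q = (φ − β) mod 2π = 3.399555 rad → L = 7.75·(5.463227 + 1.755993 + 3.399555) = 7.75·10.618775 = 82.295510 m
LSR: p² = d² − 2 + 2cos(α−β) + 2d(sin α + sin β) = -2.051837 < 0 → infeasible
RSL: p² = d² − 2 + 2cos(α−β) − 2d(sin α + sin β) = 1.291621; p = √p² = 1.136495; φ = atan2(cos α + cos β, d − sin α − sin β) − atan2(2, p) = -0.918468 rad; t = (α − φ) mod 2π = 1.232601 rad, q = (β − φ) mod 2π = 4.936190 rad → L = 7.75·(1.232601 + 1.136495 + 4.936190) = 7.75·7.305286 = 56.615970 m
RLR: c = (6 − d² + 2cos(α−β) + 2d(sin α − sin β))/8 = 0.614561; p = 2π − arccos c = 5.374218 rad; φ = atan2(cos α − cos β, d − sin α + sin β) = 1.134092 rad; t = (α − φ + p/2) mod 2π = 1.867151 rad, q = (α − β − t + p) mod 2π = 6.086664 rad → L = 7.75·(1.867151 + 5.374218 + 6.086664) = 7.75·13.328033 = 103.292255 m
LRL: c = (6 − d² + 2cos(α−β) − 2d(sin α − sin β))/8 = -0.365727; p = 2π − arccos c = 4.337975 rad; φ = atan2(cos β − cos α, d + sin α − sin β) = -0.502239 rad; t = (φ − α + p/2) mod 2π = 1.352615 rad, q = (β − α − t + p) mod 2π = 0.405763 rad → L = 7.75·(1.352615 + 4.337975 + 0.405763) = 7.75·6.096354 = 47.246742 m
Shortest: LRL with L = 47.246742 m ≈ 47.2467 m

47.2467 m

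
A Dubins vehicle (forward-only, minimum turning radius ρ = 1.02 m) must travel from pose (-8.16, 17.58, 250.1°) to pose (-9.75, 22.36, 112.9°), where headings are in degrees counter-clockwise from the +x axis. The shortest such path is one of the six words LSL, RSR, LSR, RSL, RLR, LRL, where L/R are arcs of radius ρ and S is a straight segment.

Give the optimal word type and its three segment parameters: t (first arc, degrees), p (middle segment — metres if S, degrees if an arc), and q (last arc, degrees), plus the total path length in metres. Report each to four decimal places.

RSL: t = 166.9400°, p = 3.8201 m, q = 29.7400°, L = 7.3215 m

Let ψ = atan2(Δy, Δx) = atan2(4.78, -1.59) = 108.3990° be the start→goal bearing.
Normalize: d = |goal − start| / ρ = 5.037509/1.02 = 4.938735, α = (θ_start − ψ) mod 360° = 141.7010° = 2.473149 rad, β = (θ_goal − ψ) mod 360° = 4.5010° = 0.078558 rad.
Common terms: sin α = 0.619765, cos α = -0.784787, sin β = 0.078477, cos β = 0.996916, cos(α−β) = -0.733730, d² = 24.391100. Work in radians in the unit-radius frame; every candidate has L = ρ·(t + p + q).
LSL: p² = 2 + d² − 2cos(α−β) + 2d(sin α − sin β) = 33.205118; p = √p² = 5.762388; φ = atan2(cos β − cos α, d + sin α − sin β) = 0.314347 rad; t = (φ − α) mod 2π = 4.124383 rad, q = (β − φ) mod 2π = 6.047396 rad → L = 1.02·(4.124383 + 5.762388 + 6.047396) = 1.02·15.934167 = 16.252850 m
RSR: p² = 2 + d² − 2cos(α−β) + 2d(sin β − sin α) = 22.512001; p = √p² = 4.744681; φ = atan2(cos α − cos β, d − sin α + sin β) = -0.384953 rad; t = (α − φ) mod 2π = 2.858103 rad, q = (φ − β) mod 2π = 5.819674 rad → L = 1.02·(2.858103 + 4.744681 + 5.819674) = 1.02·13.422458 = 13.690908 m
LSR: p² = d² − 2 + 2cos(α−β) + 2d(sin α + sin β) = 27.820503; p = √p² = 5.274514; φ = atan2(−cos α − cos β, d + sin α + sin β) − atan2(−2, p) = 0.324818 rad; t = (φ − α) mod 2π = 4.134854 rad, q = (φ − β) mod 2π = 0.246260 rad → L = 1.02·(4.134854 + 5.274514 + 0.246260) = 1.02·9.655629 = 9.848741 m
RSL: p² = d² − 2 + 2cos(α−β) − 2d(sin α + sin β) = 14.026777; p = √p² = 3.745234; φ = atan2(cos α + cos β, d − sin α − sin β) − atan2(2, p) = -0.440503 rad; t = (α − φ) mod 2π = 2.913652 rad, q = (β − φ) mod 2π = 0.519060 rad → L = 1.02·(2.913652 + 3.745234 + 0.519060) = 1.02·7.177946 = 7.321505 m
RLR: c = (6 − d² + 2cos(α−β) + 2d(sin α − sin β))/8 = -1.814000, |c| > 1 → infeasible
LRL: c = (6 − d² + 2cos(α−β) − 2d(sin α − sin β))/8 = -3.150640, |c| > 1 → infeasible
Shortest: RSL with L = 7.321505 m ≈ 7.3215 m
Convert RSL to answer units (arcs ×180/π): t = 2.913652·180/π = 166.9400°, p = ρ·p = 1.02·3.745234 = 3.8201 m, q = 0.519060·180/π = 29.7400°, L = 7.3215 m.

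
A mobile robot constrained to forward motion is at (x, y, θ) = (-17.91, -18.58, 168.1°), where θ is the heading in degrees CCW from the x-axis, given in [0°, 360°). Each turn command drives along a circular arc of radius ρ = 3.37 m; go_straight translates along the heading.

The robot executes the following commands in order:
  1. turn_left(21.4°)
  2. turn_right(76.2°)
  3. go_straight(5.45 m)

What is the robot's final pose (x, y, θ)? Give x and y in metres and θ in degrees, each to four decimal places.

(-24.9682, -11.5575, 113.3000°)

set_pose: (x, y, θ) = (-17.9100, -18.5800, 168.1000°), ρ = 3.37
turn_left(21.4°): centre at ρ to the left, rotate +21.4° → (-19.1611, -18.5538, 189.5000°)
turn_right(76.2°): centre at ρ to the right, rotate −76.2° → (-22.8125, -16.5630, 113.3000°)
go_straight(5.45): x += 5.45·cos θ, y += 5.45·sin θ → (-24.9682, -11.5575, 113.3000°)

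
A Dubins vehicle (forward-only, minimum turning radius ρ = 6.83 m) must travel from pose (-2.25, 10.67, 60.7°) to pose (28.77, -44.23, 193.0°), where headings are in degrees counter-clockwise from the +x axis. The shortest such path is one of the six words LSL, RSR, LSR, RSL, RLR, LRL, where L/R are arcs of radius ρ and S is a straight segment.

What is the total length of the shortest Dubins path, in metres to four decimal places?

Let ψ = atan2(Δy, Δx) = atan2(-54.90, 31.02) = -60.5324° be the start→goal bearing.
Normalize: d = |goal − start| / ρ = 63.057517/6.83 = 9.232433, α = (θ_start − ψ) mod 360° = 121.2324° = 2.115904 rad, β = (θ_goal − ψ) mod 360° = 253.5324° = 4.424975 rad.
Common terms: sin α = 0.855072, cos α = -0.518510, sin β = -0.958980, cos β = -0.283474, cos(α−β) = -0.673013, d² = 85.237817. Work in radians in the unit-radius frame; every candidate has L = ρ·(t + p + q).
LSL: p² = 2 + d² − 2cos(α−β) + 2d(sin α − sin β) = 122.080060; p = √p² = 11.048985; φ = atan2(cos β − cos α, d + sin α − sin β) = 0.021274 rad; t = (φ − α) mod 2π = 4.188555 rad, q = (β − φ) mod 2π = 4.403701 rad → L = 6.83·(4.188555 + 11.048985 + 4.403701) = 6.83·19.641240 = 134.149672 m
RSR: p² = 2 + d² − 2cos(α−β) + 2d(sin β − sin α) = 55.087624; p = √p² = 7.422104; φ = atan2(cos α − cos β, d − sin α + sin β) = -0.031672 rad; t = (α − φ) mod 2π = 2.147576 rad, q = (φ − β) mod 2π = 1.826538 rad → L = 6.83·(2.147576 + 7.422104 + 1.826538) = 6.83·11.396218 = 77.836172 m
LSR: p² = d² − 2 + 2cos(α−β) + 2d(sin α + sin β) = 79.973135; p = √p² = 8.942770; φ = atan2(−cos α − cos β, d + sin α + sin β) − atan2(−2, p) = 0.307653 rad; t = (φ − α) mod 2π = 4.474935 rad, q = (φ − β) mod 2π = 2.165864 rad → L = 6.83·(4.474935 + 8.942770 + 2.165864) = 6.83·15.583569 = 106.435777 m
RSL: p² = d² − 2 + 2cos(α−β) − 2d(sin α + sin β) = 83.810449; p = √p² = 9.154805; φ = atan2(cos α + cos β, d − sin α − sin β) − atan2(2, p) = -0.300774 rad; t = (α − φ) mod 2π = 2.416678 rad, q = (β − φ) mod 2π = 4.725749 rad → L = 6.83·(2.416678 + 9.154805 + 4.725749) = 6.83·16.297231 = 111.310089 m
RLR: c = (6 − d² + 2cos(α−β) + 2d(sin α − sin β))/8 = -5.885953, |c| > 1 → infeasible
LRL: c = (6 − d² + 2cos(α−β) − 2d(sin α − sin β))/8 = -14.260007, |c| > 1 → infeasible
Shortest: RSR with L = 77.836172 m ≈ 77.8362 m

77.8362 m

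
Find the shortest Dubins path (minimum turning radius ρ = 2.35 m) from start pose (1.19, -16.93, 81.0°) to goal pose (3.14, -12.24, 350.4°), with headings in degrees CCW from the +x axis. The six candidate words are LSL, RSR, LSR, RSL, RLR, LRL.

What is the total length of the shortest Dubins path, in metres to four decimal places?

16.0257 m

Let ψ = atan2(Δy, Δx) = atan2(4.69, 1.95) = 67.4235° be the start→goal bearing.
Normalize: d = |goal − start| / ρ = 5.079232/2.35 = 2.161375, α = (θ_start − ψ) mod 360° = 13.5765° = 0.236954 rad, β = (θ_goal − ψ) mod 360° = 282.9765° = 4.938871 rad.
Common terms: sin α = 0.234743, cos α = 0.972057, sin β = -0.974462, cos β = 0.224551, cos(α−β) = -0.010472, d² = 4.671544. Work in radians in the unit-radius frame; every candidate has L = ρ·(t + p + q).
LSL: p² = 2 + d² − 2cos(α−β) + 2d(sin α − sin β) = 11.919581; p = √p² = 3.452475; φ = atan2(cos β − cos α, d + sin α − sin β) = -0.218242 rad; t = (φ − α) mod 2π = 5.827989 rad, q = (β − φ) mod 2π = 5.157113 rad → L = 2.35·(5.827989 + 3.452475 + 5.157113) = 2.35·14.437577 = 33.928306 m
RSR: p² = 2 + d² − 2cos(α−β) + 2d(sin β − sin α) = 1.465394; p = √p² = 1.210534; φ = atan2(cos α − cos β, d − sin α + sin β) = 0.665562 rad; t = (α − φ) mod 2π = 5.854578 rad, q = (φ − β) mod 2π = 2.009876 rad → L = 2.35·(5.854578 + 1.210534 + 2.009876) = 2.35·9.074988 = 21.326222 m
LSR: p² = d² − 2 + 2cos(α−β) + 2d(sin α + sin β) = -0.547022 < 0 → infeasible
RSL: p² = d² − 2 + 2cos(α−β) − 2d(sin α + sin β) = 5.848222; p = √p² = 2.418310; φ = atan2(cos α + cos β, d − sin α − sin β) − atan2(2, p) = -0.299795 rad; t = (α − φ) mod 2π = 0.536749 rad, q = (β − φ) mod 2π = 5.238666 rad → L = 2.35·(0.536749 + 2.418310 + 5.238666) = 2.35·8.193725 = 19.255254 m
RLR: c = (6 − d² + 2cos(α−β) + 2d(sin α − sin β))/8 = 0.816826; p = 2π − arccos c = 5.668276 rad; φ = atan2(cos α − cos β, d − sin α + sin β) = 0.665562 rad; t = (α − φ + p/2) mod 2π = 2.405530 rad, q = (α − β − t + p) mod 2π = 4.844014 rad → L = 2.35·(2.405530 + 5.668276 + 4.844014) = 2.35·12.917820 = 30.356878 m
LRL: c = (6 − d² + 2cos(α−β) − 2d(sin α − sin β))/8 = -0.489948; p = 2π − arccos c = 4.200359 rad; φ = atan2(cos β − cos α, d + sin α − sin β) = -0.218242 rad; t = (φ − α + p/2) mod 2π = 1.644984 rad, q = (β − α − t + p) mod 2π = 0.974107 rad → L = 2.35·(1.644984 + 4.200359 + 0.974107) = 2.35·6.819450 = 16.025708 m
Shortest: LRL with L = 16.025708 m ≈ 16.0257 m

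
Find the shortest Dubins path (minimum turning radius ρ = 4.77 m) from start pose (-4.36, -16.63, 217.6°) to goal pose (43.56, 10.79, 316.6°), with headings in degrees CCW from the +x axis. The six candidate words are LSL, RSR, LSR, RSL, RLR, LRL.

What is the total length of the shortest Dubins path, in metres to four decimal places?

72.0819 m

Let ψ = atan2(Δy, Δx) = atan2(27.42, 47.92) = 29.7783° be the start→goal bearing.
Normalize: d = |goal − start| / ρ = 55.210350/4.77 = 11.574497, α = (θ_start − ψ) mod 360° = 187.8217° = 3.278106 rad, β = (θ_goal − ψ) mod 360° = 286.8217° = 5.005982 rad.
Common terms: sin α = -0.136090, cos α = -0.990696, sin β = -0.957210, cos β = 0.289394, cos(α−β) = -0.156434, d² = 133.968980. Work in radians in the unit-radius frame; every candidate has L = ρ·(t + p + q).
LSL: p² = 2 + d² − 2cos(α−β) + 2d(sin α − sin β) = 155.289956; p = √p² = 12.461539; φ = atan2(cos β − cos α, d + sin α − sin β) = 0.102905 rad; t = (φ − α) mod 2π = 3.107984 rad, q = (β − φ) mod 2π = 4.903077 rad → L = 4.77·(3.107984 + 12.461539 + 4.903077) = 4.77·20.472600 = 97.654304 m
RSR: p² = 2 + d² − 2cos(α−β) + 2d(sin β − sin α) = 117.273741; p = √p² = 10.829300; φ = atan2(cos α − cos β, d − sin α + sin β) = -0.118483 rad; t = (α − φ) mod 2π = 3.396589 rad, q = (φ − β) mod 2π = 1.158720 rad → L = 4.77·(3.396589 + 10.829300 + 1.158720) = 4.77·15.384609 = 73.384587 m
LSR: p² = d² − 2 + 2cos(α−β) + 2d(sin α + sin β) = 106.347312; p = √p² = 10.312483; φ = atan2(−cos α − cos β, d + sin α + sin β) − atan2(−2, p) = 0.258373 rad; t = (φ − α) mod 2π = 3.263452 rad, q = (φ − β) mod 2π = 1.535576 rad → L = 4.77·(3.263452 + 10.312483 + 1.535576) = 4.77·15.111511 = 72.081906 m
RSL: p² = d² − 2 + 2cos(α−β) − 2d(sin α + sin β) = 156.964910; p = √p² = 12.528564; φ = atan2(cos α + cos β, d − sin α − sin β) − atan2(2, p) = -0.213604 rad; t = (α − φ) mod 2π = 3.491710 rad, q = (β − φ) mod 2π = 5.219586 rad → L = 4.77·(3.491710 + 12.528564 + 5.219586) = 4.77·21.239861 = 101.314135 m
RLR: c = (6 − d² + 2cos(α−β) + 2d(sin α − sin β))/8 = -13.659218, |c| > 1 → infeasible
LRL: c = (6 − d² + 2cos(α−β) − 2d(sin α − sin β))/8 = -18.411245, |c| > 1 → infeasible
Shortest: LSR with L = 72.081906 m ≈ 72.0819 m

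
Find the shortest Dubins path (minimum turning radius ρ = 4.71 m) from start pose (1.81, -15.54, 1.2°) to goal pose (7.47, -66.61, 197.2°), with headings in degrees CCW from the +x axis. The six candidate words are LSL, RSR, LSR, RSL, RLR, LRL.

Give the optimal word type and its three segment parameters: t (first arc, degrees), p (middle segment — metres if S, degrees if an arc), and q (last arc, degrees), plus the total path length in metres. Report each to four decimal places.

RSR: t = 85.5132°, p = 42.0687 m, q = 78.4868°, L = 55.5503 m

Let ψ = atan2(Δy, Δx) = atan2(-51.07, 5.66) = -83.6758° be the start→goal bearing.
Normalize: d = |goal − start| / ρ = 51.382687/4.71 = 10.909275, α = (θ_start − ψ) mod 360° = 84.8758° = 1.481362 rad, β = (θ_goal − ψ) mod 360° = 280.8758° = 4.902208 rad.
Common terms: sin α = 0.996003, cos α = 0.089315, sin β = -0.982038, cos β = 0.188681, cos(α−β) = -0.961262, d² = 119.012288. Work in radians in the unit-radius frame; every candidate has L = ρ·(t + p + q).
LSL: p² = 2 + d² − 2cos(α−β) + 2d(sin α − sin β) = 166.092819; p = √p² = 12.887700; φ = atan2(cos β − cos α, d + sin α − sin β) = 0.007710 rad; t = (φ − α) mod 2π = 4.809533 rad, q = (β − φ) mod 2π = 4.894498 rad → L = 4.71·(4.809533 + 12.887700 + 4.894498) = 4.71·22.591731 = 106.407053 m
RSR: p² = 2 + d² − 2cos(α−β) + 2d(sin β − sin α) = 79.776804; p = √p² = 8.931786; φ = atan2(cos α − cos β, d − sin α + sin β) = -0.011125 rad; t = (α − φ) mod 2π = 1.492488 rad, q = (φ − β) mod 2π = 1.369852 rad → L = 4.71·(1.492488 + 8.931786 + 1.369852) = 4.71·11.794126 = 55.550334 m
LSR: p² = d² − 2 + 2cos(α−β) + 2d(sin α + sin β) = 115.394461; p = √p² = 10.742181; φ = atan2(−cos α − cos β, d + sin α + sin β) − atan2(−2, p) = 0.158630 rad; t = (φ − α) mod 2π = 4.960453 rad, q = (φ − β) mod 2π = 1.539607 rad → L = 4.71·(4.960453 + 10.742181 + 1.539607) = 4.71·17.242242 = 81.210958 m
RSL: p² = d² − 2 + 2cos(α−β) − 2d(sin α + sin β) = 114.785068; p = √p² = 10.713779; φ = atan2(cos α + cos β, d − sin α − sin β) − atan2(2, p) = -0.159042 rad; t = (α − φ) mod 2π = 1.640404 rad, q = (β − φ) mod 2π = 5.061249 rad → L = 4.71·(1.640404 + 10.713779 + 5.061249) = 4.71·17.415433 = 82.026689 m
RLR: c = (6 − d² + 2cos(α−β) + 2d(sin α − sin β))/8 = -8.972101, |c| > 1 → infeasible
LRL: c = (6 − d² + 2cos(α−β) − 2d(sin α − sin β))/8 = -19.761602, |c| > 1 → infeasible
Shortest: RSR with L = 55.550334 m ≈ 55.5503 m
Convert RSR to answer units (arcs ×180/π): t = 1.492488·180/π = 85.5132°, p = ρ·p = 4.71·8.931786 = 42.0687 m, q = 1.369852·180/π = 78.4868°, L = 55.5503 m.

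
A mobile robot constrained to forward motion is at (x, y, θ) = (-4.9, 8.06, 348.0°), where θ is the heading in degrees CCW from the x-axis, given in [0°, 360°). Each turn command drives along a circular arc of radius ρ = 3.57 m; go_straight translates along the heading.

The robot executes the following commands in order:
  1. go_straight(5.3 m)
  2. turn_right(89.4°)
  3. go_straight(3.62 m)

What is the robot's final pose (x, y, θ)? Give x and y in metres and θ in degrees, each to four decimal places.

(2.3260, -0.7881, 258.6000°)

set_pose: (x, y, θ) = (-4.9000, 8.0600, 348.0000°), ρ = 3.57
go_straight(5.3): x += 5.3·cos θ, y += 5.3·sin θ → (0.2842, 6.9581, 348.0000°)
turn_right(89.4°): centre at ρ to the right, rotate −89.4° → (3.0415, 2.7604, 258.6000°)
go_straight(3.62): x += 3.62·cos θ, y += 3.62·sin θ → (2.3260, -0.7881, 258.6000°)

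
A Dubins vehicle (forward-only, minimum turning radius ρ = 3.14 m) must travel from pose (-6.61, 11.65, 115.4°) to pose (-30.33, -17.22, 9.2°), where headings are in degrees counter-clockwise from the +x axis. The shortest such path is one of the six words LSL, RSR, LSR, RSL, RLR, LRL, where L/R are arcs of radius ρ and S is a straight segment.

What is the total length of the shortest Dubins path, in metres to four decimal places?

46.3722 m

Let ψ = atan2(Δy, Δx) = atan2(-28.87, -23.72) = -129.4070° be the start→goal bearing.
Normalize: d = |goal − start| / ρ = 37.364626/3.14 = 11.899563, α = (θ_start − ψ) mod 360° = 244.8070° = 4.272688 rad, β = (θ_goal − ψ) mod 360° = 138.6070° = 2.419149 rad.
Common terms: sin α = -0.904879, cos α = -0.425669, sin β = 0.661220, cos β = -0.750192, cos(α−β) = -0.278991, d² = 141.599588. Work in radians in the unit-radius frame; every candidate has L = ρ·(t + p + q).
LSL: p² = 2 + d² − 2cos(α−β) + 2d(sin α − sin β) = 106.885779; p = √p² = 10.338558; φ = atan2(cos β − cos α, d + sin α − sin β) = -0.031395 rad; t = (φ − α) mod 2π = 1.979102 rad, q = (β − φ) mod 2π = 2.450543 rad → L = 3.14·(1.979102 + 10.338558 + 2.450543) = 3.14·14.768204 = 46.372159 m
RSR: p² = 2 + d² − 2cos(α−β) + 2d(sin β − sin α) = 181.429362; p = √p² = 13.469572; φ = atan2(cos α − cos β, d − sin α + sin β) = 0.024095 rad; t = (α − φ) mod 2π = 4.248593 rad, q = (φ − β) mod 2π = 3.888132 rad → L = 3.14·(4.248593 + 13.469572 + 3.888132) = 3.14·21.606297 = 67.843772 m
LSR: p² = d² − 2 + 2cos(α−β) + 2d(sin α + sin β) = 133.242735; p = √p² = 11.543082; φ = atan2(−cos α − cos β, d + sin α + sin β) − atan2(−2, p) = 0.272102 rad; t = (φ − α) mod 2π = 2.282599 rad, q = (φ − β) mod 2π = 4.136138 rad → L = 3.14·(2.282599 + 11.543082 + 4.136138) = 3.14·17.961819 = 56.400111 m
RSL: p² = d² − 2 + 2cos(α−β) − 2d(sin α + sin β) = 144.840478; p = √p² = 12.034969; φ = atan2(cos α + cos β, d − sin α − sin β) − atan2(2, p) = -0.261209 rad; t = (α − φ) mod 2π = 4.533897 rad, q = (β − φ) mod 2π = 2.680358 rad → L = 3.14·(4.533897 + 12.034969 + 2.680358) = 3.14·19.249224 = 60.442564 m
RLR: c = (6 − d² + 2cos(α−β) + 2d(sin α − sin β))/8 = -21.678670, |c| > 1 → infeasible
LRL: c = (6 − d² + 2cos(α−β) − 2d(sin α − sin β))/8 = -12.360722, |c| > 1 → infeasible
Shortest: LSL with L = 46.372159 m ≈ 46.3722 m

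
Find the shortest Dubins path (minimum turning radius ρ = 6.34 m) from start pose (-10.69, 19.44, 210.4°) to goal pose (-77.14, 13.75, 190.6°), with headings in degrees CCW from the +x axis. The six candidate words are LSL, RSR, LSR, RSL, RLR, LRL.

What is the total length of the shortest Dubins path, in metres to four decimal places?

66.7898 m

Let ψ = atan2(Δy, Δx) = atan2(-5.69, -66.45) = -175.1058° be the start→goal bearing.
Normalize: d = |goal − start| / ρ = 66.693168/6.34 = 10.519427, α = (θ_start − ψ) mod 360° = 25.5058° = 0.445160 rad, β = (θ_goal − ψ) mod 360° = 5.7058° = 0.099585 rad.
Common terms: sin α = 0.430602, cos α = 0.902542, sin β = 0.099420, cos β = 0.995046, cos(α−β) = 0.940881, d² = 110.658346. Work in radians in the unit-radius frame; every candidate has L = ρ·(t + p + q).
LSL: p² = 2 + d² − 2cos(α−β) + 2d(sin α − sin β) = 117.744274; p = √p² = 10.851003; φ = atan2(cos β − cos α, d + sin α − sin β) = 0.008525 rad; t = (φ − α) mod 2π = 5.846550 rad, q = (β − φ) mod 2π = 0.091060 rad → L = 6.34·(5.846550 + 10.851003 + 0.091060) = 6.34·16.788613 = 106.439809 m
RSR: p² = 2 + d² − 2cos(α−β) + 2d(sin β − sin α) = 103.808895; p = √p² = 10.188665; φ = atan2(cos α − cos β, d − sin α + sin β) = -0.009079 rad; t = (α − φ) mod 2π = 0.454239 rad, q = (φ − β) mod 2π = 6.174521 rad → L = 6.34·(0.454239 + 10.188665 + 6.174521) = 6.34·16.817426 = 106.622478 m
LSR: p² = d² − 2 + 2cos(α−β) + 2d(sin α + sin β) = 121.691182; p = √p² = 11.031373; φ = atan2(−cos α − cos β, d + sin α + sin β) − atan2(−2, p) = 0.009276 rad; t = (φ − α) mod 2π = 5.847301 rad, q = (φ − β) mod 2π = 6.192876 rad → L = 6.34·(5.847301 + 11.031373 + 6.192876) = 6.34·23.071550 = 146.273629 m
RSL: p² = d² − 2 + 2cos(α−β) − 2d(sin α + sin β) = 99.389033; p = √p² = 9.969405; φ = atan2(cos α + cos β, d − sin α − sin β) − atan2(2, p) = -0.010262 rad; t = (α − φ) mod 2π = 0.455422 rad, q = (β − φ) mod 2π = 0.109847 rad → L = 6.34·(0.455422 + 9.969405 + 0.109847) = 6.34·10.534675 = 66.789837 m
RLR: c = (6 − d² + 2cos(α−β) + 2d(sin α − sin β))/8 = -11.976112, |c| > 1 → infeasible
LRL: c = (6 − d² + 2cos(α−β) − 2d(sin α − sin β))/8 = -13.718034, |c| > 1 → infeasible
Shortest: RSL with L = 66.789837 m ≈ 66.7898 m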